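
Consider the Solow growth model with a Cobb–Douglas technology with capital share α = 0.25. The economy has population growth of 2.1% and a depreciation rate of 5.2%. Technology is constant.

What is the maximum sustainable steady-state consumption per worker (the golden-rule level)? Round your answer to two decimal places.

c_gold ≈ 1.13

At the golden rule, f'(k) = n + δ, so α·k^(α−1) = n + δ and k_gold = (α/(n + δ))^(1/(1−α)).
k_gold = (0.25/0.073)^(1/0.75) = 3.4247^1.3333 ≈ 5.1619
c_gold = f(k_gold) − (n + δ)·k_gold = 1.5073 − 0.073×5.1619 ≈ 1.1305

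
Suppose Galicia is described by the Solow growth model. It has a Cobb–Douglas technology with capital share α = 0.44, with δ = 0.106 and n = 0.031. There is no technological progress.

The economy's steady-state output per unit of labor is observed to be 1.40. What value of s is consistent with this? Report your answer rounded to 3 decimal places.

At the steady state, Δk = 0, so s·k^α = (n + δ)·k.
Since y* = [s/(n + δ)]^(α/(1−α)), we have s/(n + δ) = (y*)^((1−α)/α) = 1.40^1.2727 = 1.5345.
Therefore s = 1.5345 × (n + δ) = 1.5345 × 0.137 = 0.2102.

s ≈ 0.210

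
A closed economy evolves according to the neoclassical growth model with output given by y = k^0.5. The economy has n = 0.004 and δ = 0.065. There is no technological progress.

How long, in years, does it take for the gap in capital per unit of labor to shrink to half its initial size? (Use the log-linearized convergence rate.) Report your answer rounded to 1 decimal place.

Near the steady state the convergence rate is λ = (1 − α)(n + δ).
λ = (1 − 0.5) × 0.069 = 0.5 × 0.069 = 0.0345
Half-life = ln 2 / λ = 0.6931 / 0.0345 ≈ 20.09 years

about 20.1 years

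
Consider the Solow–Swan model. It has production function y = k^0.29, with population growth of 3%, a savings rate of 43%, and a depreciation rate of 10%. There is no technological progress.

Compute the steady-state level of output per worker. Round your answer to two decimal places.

Steady state requires s·f(k) = (n + δ)·k, i.e. s·k^α = (n + δ)·k.
Dividing both sides by k: k^(1−α) = s / (n + δ).
k^0.71 = 0.43 / (0.030 + 0.100) = 0.43 / 0.130 = 3.3077
k* = 3.3077^(1/0.71) ≈ 5.3917
y* = (k*)^α = 5.3917^0.29 ≈ 1.6300

y* ≈ 1.63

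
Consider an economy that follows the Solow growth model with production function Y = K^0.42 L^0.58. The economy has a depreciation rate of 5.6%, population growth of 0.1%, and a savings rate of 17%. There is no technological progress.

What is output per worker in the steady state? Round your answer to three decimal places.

y* = 2.206

Steady state requires s·f(k) = (n + δ)·k, i.e. s·k^α = (n + δ)·k.
Rearranging, k^(1−α) = s / (n + δ).
k^0.58 = 0.17 / (0.001 + 0.056) = 0.17 / 0.057 = 2.9825
k* = 2.9825^(1/0.58) ≈ 6.5802
y* = (k*)^α = 6.5802^0.42 ≈ 2.2063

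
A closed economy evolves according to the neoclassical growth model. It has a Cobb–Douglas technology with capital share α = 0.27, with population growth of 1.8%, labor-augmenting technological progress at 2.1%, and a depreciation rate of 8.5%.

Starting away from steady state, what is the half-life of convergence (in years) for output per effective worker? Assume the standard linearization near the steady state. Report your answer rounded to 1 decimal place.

half-life ≈ 7.7 years

Near the steady state the convergence rate is λ = (1 − α)(n + g + δ).
λ = (1 − 0.27) × 0.124 = 0.73 × 0.124 = 0.09052
Half-life = ln 2 / λ = 0.6931 / 0.09052 ≈ 7.66 years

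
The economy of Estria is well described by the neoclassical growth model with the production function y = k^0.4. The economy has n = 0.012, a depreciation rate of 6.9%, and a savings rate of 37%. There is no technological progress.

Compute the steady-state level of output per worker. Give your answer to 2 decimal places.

In steady state, investment equals break-even investment: s·k^α = (n + δ)·k.
Dividing both sides by k: k^(1−α) = s / (n + δ).
k^0.6 = 0.37 / (0.012 + 0.069) = 0.37 / 0.081 = 4.5679
k* = 4.5679^(1/0.6) ≈ 12.5756
y* = (k*)^α = 12.5756^0.4 ≈ 2.7530

y* = 2.75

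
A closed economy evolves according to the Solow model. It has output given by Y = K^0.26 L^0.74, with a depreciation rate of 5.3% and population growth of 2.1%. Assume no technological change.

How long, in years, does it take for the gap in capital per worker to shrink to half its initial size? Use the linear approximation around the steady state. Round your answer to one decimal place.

Near the steady state the convergence rate is λ = (1 − α)(n + δ).
λ = (1 − 0.26) × 0.074 = 0.74 × 0.074 = 0.05476
Half-life = ln 2 / λ = 0.6931 / 0.05476 ≈ 12.66 years

half-life ≈ 12.7 years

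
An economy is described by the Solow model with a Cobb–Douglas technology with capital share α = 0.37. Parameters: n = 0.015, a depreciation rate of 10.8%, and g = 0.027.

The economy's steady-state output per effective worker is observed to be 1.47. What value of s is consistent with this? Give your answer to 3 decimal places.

In steady state, investment equals break-even investment: s·k^α = (n + g + δ)·k.
Since y* = [s/(n + g + δ)]^(α/(1−α)), we have s/(n + g + δ) = (y*)^((1−α)/α) = 1.47^1.7027 = 1.9270.
Therefore s = 1.9270 × (n + g + δ) = 1.9270 × 0.150 = 0.2891.

s ≈ 0.289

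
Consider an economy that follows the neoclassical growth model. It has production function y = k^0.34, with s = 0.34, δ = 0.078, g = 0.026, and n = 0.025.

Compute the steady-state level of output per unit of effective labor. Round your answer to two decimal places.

In steady state, investment equals break-even investment: s·k^α = (n + g + δ)·k.
Dividing both sides by k: k^(1−α) = s / (n + g + δ).
k^0.66 = 0.34 / (0.025 + 0.026 + 0.078) = 0.34 / 0.129 = 2.6357
k* = 2.6357^(1/0.66) ≈ 4.3423
y* = (k*)^α = 4.3423^0.34 ≈ 1.6475

y* ≈ 1.65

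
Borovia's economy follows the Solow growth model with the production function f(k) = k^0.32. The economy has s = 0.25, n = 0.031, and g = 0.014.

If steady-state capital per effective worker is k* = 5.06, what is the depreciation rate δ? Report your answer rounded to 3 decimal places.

δ ≈ 0.038

In steady state, investment equals break-even investment: s·k^α = (n + g + δ)·k.
So s / (n + g + δ) = (k*)^(1−α) = 5.06^0.68 = 3.0118.
Therefore n + g + δ = s / 3.0118 = 0.25 / 3.0118 = 0.0830, so δ = 0.0830 − 0.045 = 0.0380.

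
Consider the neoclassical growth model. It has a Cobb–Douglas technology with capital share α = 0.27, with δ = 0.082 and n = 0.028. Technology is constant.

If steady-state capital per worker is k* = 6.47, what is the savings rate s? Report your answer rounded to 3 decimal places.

s ≈ 0.430

At the steady state, Δk = 0, so s·k^α = (n + δ)·k.
So s / (n + δ) = (k*)^(1−α) = 6.47^0.73 = 3.9081.
Therefore s = 3.9081 × (n + δ) = 3.9081 × 0.110 = 0.4299.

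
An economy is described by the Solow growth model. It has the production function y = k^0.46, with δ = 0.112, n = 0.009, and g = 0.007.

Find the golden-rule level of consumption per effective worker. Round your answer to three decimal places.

At the golden rule, f'(k) = n + g + δ, so α·k^(α−1) = n + g + δ and k_gold = (α/(n + g + δ))^(1/(1−α)).
k_gold = (0.46/0.128)^(1/0.54) = 3.5938^1.8519 ≈ 10.6864
c_gold = f(k_gold) − (n + g + δ)·k_gold = 2.9735 − 0.128×10.6864 ≈ 1.6056

c_gold ≈ 1.606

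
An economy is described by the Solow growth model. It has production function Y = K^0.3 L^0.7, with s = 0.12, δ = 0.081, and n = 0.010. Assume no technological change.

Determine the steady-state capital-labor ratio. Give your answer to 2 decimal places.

k* ≈ 1.48

Steady state requires s·f(k) = (n + δ)·k, i.e. s·k^α = (n + δ)·k.
Dividing both sides by k: k^(1−α) = s / (n + δ).
k^0.7 = 0.12 / (0.010 + 0.081) = 0.12 / 0.091 = 1.3187
k* = 1.3187^(1/0.7) ≈ 1.4847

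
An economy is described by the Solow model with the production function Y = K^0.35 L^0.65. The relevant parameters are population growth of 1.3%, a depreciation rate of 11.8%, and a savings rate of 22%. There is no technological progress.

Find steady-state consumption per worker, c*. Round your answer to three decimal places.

c* ≈ 1.031

At the steady state, Δk = 0, so s·k^α = (n + δ)·k.
Dividing both sides by k: k^(1−α) = s / (n + δ).
k^0.65 = 0.22 / (0.013 + 0.118) = 0.22 / 0.131 = 1.6794
k* = 1.6794^(1/0.65) ≈ 2.2202
y* = (k*)^α = 2.2202^0.35 ≈ 1.3220
c* = (1 − s)·y* = (1 − 0.22) × 1.3220 ≈ 1.0312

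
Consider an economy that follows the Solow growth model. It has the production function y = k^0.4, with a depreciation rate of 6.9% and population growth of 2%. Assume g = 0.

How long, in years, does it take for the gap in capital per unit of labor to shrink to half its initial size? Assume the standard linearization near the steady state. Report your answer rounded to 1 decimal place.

Near the steady state the convergence rate is λ = (1 − α)(n + δ).
λ = (1 − 0.4) × 0.089 = 0.6 × 0.089 = 0.0534
Half-life = ln 2 / λ = 0.6931 / 0.0534 ≈ 12.98 years

half-life ≈ 13.0 years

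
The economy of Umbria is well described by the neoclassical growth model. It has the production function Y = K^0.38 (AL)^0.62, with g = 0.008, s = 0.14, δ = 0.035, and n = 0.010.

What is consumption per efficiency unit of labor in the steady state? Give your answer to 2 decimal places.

At the steady state, Δk = 0, so s·k^α = (n + g + δ)·k.
Dividing both sides by k: k^(1−α) = s / (n + g + δ).
k^0.62 = 0.14 / (0.010 + 0.008 + 0.035) = 0.14 / 0.053 = 2.6415
k* = 2.6415^(1/0.62) ≈ 4.7908
y* = (k*)^α = 4.7908^0.38 ≈ 1.8137
c* = (1 − s)·y* = (1 − 0.14) × 1.8137 ≈ 1.5598

c* = 1.56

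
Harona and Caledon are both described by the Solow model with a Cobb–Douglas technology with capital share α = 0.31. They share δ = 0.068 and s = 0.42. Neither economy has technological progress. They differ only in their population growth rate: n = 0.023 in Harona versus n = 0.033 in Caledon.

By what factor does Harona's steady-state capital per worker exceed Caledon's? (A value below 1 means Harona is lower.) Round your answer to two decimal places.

k*_H / k*_C ≈ 1.16

Steady-state k* = [s/(n + δ)]^(1/(1−α)), so the ratio is [ (s_H/(n + δ)_H) / (s_C/(n + δ)_C) ]^1.4493.
s_H/(n + δ)_H = 0.42/0.091 = 4.6154; s_C/(n + δ)_C = 0.42/0.101 = 4.1584.
Ratio = (4.6154/4.1584)^1.4493 = 1.1099^1.4493 ≈ 1.1631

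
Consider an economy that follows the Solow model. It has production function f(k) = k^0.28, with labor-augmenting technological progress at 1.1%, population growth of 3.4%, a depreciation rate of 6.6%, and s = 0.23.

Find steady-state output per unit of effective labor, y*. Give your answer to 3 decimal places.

y* ≈ 1.328

At the steady state, Δk = 0, so s·k^α = (n + g + δ)·k.
Rearranging, k^(1−α) = s / (n + g + δ).
k^0.72 = 0.23 / (0.034 + 0.011 + 0.066) = 0.23 / 0.111 = 2.0721
k* = 2.0721^(1/0.72) ≈ 2.7508
y* = (k*)^α = 2.7508^0.28 ≈ 1.3275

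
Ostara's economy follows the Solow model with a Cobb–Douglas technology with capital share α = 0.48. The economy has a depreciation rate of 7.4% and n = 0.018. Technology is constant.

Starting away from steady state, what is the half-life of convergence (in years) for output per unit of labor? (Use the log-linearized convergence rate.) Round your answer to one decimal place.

t_½ ≈ 14.5 years

Near the steady state the convergence rate is λ = (1 − α)(n + δ).
λ = (1 − 0.48) × 0.092 = 0.52 × 0.092 = 0.04784
Half-life = ln 2 / λ = 0.6931 / 0.04784 ≈ 14.49 years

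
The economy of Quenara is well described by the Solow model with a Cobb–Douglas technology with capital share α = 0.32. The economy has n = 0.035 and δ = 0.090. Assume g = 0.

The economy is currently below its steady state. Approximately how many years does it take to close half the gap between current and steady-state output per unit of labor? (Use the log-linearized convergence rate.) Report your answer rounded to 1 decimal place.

half-life ≈ 8.2 years

Near the steady state the convergence rate is λ = (1 − α)(n + δ).
λ = (1 − 0.32) × 0.125 = 0.68 × 0.125 = 0.0850
Half-life = ln 2 / λ = 0.6931 / 0.0850 ≈ 8.15 years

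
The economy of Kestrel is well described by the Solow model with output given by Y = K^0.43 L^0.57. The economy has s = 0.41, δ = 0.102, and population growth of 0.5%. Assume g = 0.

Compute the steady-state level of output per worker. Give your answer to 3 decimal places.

y* ≈ 2.755

At the steady state, Δk = 0, so s·k^α = (n + δ)·k.
Rearranging, k^(1−α) = s / (n + δ).
k^0.57 = 0.41 / (0.005 + 0.102) = 0.41 / 0.107 = 3.8318
k* = 3.8318^(1/0.57) ≈ 10.5563
y* = (k*)^α = 10.5563^0.43 ≈ 2.7549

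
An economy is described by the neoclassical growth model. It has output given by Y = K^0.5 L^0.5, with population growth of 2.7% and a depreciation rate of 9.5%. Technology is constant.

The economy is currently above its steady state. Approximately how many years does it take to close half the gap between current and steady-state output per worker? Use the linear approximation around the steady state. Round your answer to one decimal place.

Near the steady state the convergence rate is λ = (1 − α)(n + δ).
λ = (1 − 0.5) × 0.122 = 0.5 × 0.122 = 0.0610
Half-life = ln 2 / λ = 0.6931 / 0.0610 ≈ 11.36 years

about 11.4 years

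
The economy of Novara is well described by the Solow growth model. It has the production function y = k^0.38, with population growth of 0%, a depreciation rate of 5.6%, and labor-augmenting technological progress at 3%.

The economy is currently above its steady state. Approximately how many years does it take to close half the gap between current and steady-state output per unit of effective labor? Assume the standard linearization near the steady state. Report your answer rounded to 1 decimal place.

Near the steady state the convergence rate is λ = (1 − α)(n + g + δ).
λ = (1 − 0.38) × 0.086 = 0.62 × 0.086 = 0.05332
Half-life = ln 2 / λ = 0.6931 / 0.05332 ≈ 13.00 years

half-life ≈ 13.0 years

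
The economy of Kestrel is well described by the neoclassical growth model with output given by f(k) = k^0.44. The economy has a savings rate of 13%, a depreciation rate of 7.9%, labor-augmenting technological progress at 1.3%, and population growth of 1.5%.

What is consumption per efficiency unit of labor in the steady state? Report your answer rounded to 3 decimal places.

In steady state, investment equals break-even investment: s·k^α = (n + g + δ)·k.
Rearranging, k^(1−α) = s / (n + g + δ).
k^0.56 = 0.13 / (0.015 + 0.013 + 0.079) = 0.13 / 0.107 = 1.2150
k* = 1.2150^(1/0.56) ≈ 1.4159
y* = (k*)^α = 1.4159^0.44 ≈ 1.1653
c* = (1 − s)·y* = (1 − 0.13) × 1.1653 ≈ 1.0138

c* = 1.014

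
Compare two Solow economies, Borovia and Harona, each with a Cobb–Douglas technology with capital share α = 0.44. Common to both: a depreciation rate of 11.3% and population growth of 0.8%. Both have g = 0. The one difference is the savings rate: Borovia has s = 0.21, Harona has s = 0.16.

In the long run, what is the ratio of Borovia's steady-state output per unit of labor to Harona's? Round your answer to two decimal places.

y*_B / y*_H ≈ 1.24

Steady-state y* = [s/(n + δ)]^(α/(1−α)), so the ratio is [ (s_B/(n + δ)_B) / (s_H/(n + δ)_H) ]^0.7857.
s_B/(n + δ)_B = 0.21/0.121 = 1.7355; s_H/(n + δ)_H = 0.16/0.121 = 1.3223.
Ratio = (1.7355/1.3223)^0.7857 = 1.3125^0.7857 ≈ 1.2382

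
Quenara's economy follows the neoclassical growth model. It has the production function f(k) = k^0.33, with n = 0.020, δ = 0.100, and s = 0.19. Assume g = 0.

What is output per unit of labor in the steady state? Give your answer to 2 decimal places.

y* ≈ 1.25

Steady state requires s·f(k) = (n + δ)·k, i.e. s·k^α = (n + δ)·k.
Dividing both sides by k: k^(1−α) = s / (n + δ).
k^0.67 = 0.19 / (0.020 + 0.100) = 0.19 / 0.120 = 1.5833
k* = 1.5833^(1/0.67) ≈ 1.9854
y* = (k*)^α = 1.9854^0.33 ≈ 1.2540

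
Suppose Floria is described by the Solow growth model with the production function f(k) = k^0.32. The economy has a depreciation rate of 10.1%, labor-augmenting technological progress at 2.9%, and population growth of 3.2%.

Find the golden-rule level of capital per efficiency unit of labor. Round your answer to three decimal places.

k_gold ≈ 2.721

The golden rule sets f'(k) = n + g + δ, i.e. α·k^(α−1) = n + g + δ.
So k^(1−α) = α / (n + g + δ) = 0.32 / 0.162 = 1.9753.
k_gold = 1.9753^(1/0.68) ≈ 2.7212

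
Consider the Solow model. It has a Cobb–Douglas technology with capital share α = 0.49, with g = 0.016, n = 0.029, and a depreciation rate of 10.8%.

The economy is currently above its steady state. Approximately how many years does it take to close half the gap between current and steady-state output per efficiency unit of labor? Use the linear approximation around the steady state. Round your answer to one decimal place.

about 8.9 years

Near the steady state the convergence rate is λ = (1 − α)(n + g + δ).
λ = (1 − 0.49) × 0.153 = 0.51 × 0.153 = 0.07803
Half-life = ln 2 / λ = 0.6931 / 0.07803 ≈ 8.88 years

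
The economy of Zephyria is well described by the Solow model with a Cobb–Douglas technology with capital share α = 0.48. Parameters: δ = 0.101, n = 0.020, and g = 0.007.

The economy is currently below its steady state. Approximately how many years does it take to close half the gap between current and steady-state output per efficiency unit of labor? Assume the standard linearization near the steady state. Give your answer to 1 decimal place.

Near the steady state the convergence rate is λ = (1 − α)(n + g + δ).
λ = (1 − 0.48) × 0.128 = 0.52 × 0.128 = 0.06656
Half-life = ln 2 / λ = 0.6931 / 0.06656 ≈ 10.41 years

t_½ ≈ 10.4 years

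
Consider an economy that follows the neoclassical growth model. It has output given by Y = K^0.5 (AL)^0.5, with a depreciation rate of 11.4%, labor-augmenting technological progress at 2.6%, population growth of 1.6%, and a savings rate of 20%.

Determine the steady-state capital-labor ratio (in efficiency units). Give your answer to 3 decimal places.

k* ≈ 1.644

Steady state requires s·f(k) = (n + g + δ)·k, i.e. s·k^α = (n + g + δ)·k.
Rearranging, k^(1−α) = s / (n + g + δ).
k^0.5 = 0.20 / (0.016 + 0.026 + 0.114) = 0.20 / 0.156 = 1.2821
k* = 1.2821^(1/0.5) ≈ 1.6438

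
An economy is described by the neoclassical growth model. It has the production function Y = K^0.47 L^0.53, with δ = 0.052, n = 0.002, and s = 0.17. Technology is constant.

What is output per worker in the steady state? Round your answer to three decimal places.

At the steady state, Δk = 0, so s·k^α = (n + δ)·k.
Dividing both sides by k: k^(1−α) = s / (n + δ).
k^0.53 = 0.17 / (0.002 + 0.052) = 0.17 / 0.054 = 3.1481
k* = 3.1481^(1/0.53) ≈ 8.7039
y* = (k*)^α = 8.7039^0.47 ≈ 2.7648

y* = 2.765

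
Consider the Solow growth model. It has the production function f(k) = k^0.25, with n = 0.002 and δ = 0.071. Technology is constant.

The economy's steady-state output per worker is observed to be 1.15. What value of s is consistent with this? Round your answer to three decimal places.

Steady state requires s·f(k) = (n + δ)·k, i.e. s·k^α = (n + δ)·k.
Since y* = [s/(n + δ)]^(α/(1−α)), we have s/(n + δ) = (y*)^((1−α)/α) = 1.15^3 = 1.5209.
Therefore s = 1.5209 × (n + δ) = 1.5209 × 0.073 = 0.1110.

s ≈ 0.111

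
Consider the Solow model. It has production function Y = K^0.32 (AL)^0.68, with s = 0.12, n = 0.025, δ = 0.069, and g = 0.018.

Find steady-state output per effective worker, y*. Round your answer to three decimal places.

y* = 1.033

Steady state requires s·f(k) = (n + g + δ)·k, i.e. s·k^α = (n + g + δ)·k.
Rearranging, k^(1−α) = s / (n + g + δ).
k^0.68 = 0.12 / (0.025 + 0.018 + 0.069) = 0.12 / 0.112 = 1.0714
k* = 1.0714^(1/0.68) ≈ 1.1067
y* = (k*)^α = 1.1067^0.32 ≈ 1.0330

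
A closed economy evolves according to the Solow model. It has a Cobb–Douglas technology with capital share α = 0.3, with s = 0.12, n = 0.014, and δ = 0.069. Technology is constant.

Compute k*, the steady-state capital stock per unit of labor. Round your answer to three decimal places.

k* = 1.693

At the steady state, Δk = 0, so s·k^α = (n + δ)·k.
Rearranging, k^(1−α) = s / (n + δ).
k^0.7 = 0.12 / (0.014 + 0.069) = 0.12 / 0.083 = 1.4458
k* = 1.4458^(1/0.7) ≈ 1.6933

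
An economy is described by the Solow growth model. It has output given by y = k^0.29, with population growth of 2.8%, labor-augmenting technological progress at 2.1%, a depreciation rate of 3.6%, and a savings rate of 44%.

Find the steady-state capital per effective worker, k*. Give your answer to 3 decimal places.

k* = 10.132

At the steady state, Δk = 0, so s·k^α = (n + g + δ)·k.
Rearranging, k^(1−α) = s / (n + g + δ).
k^0.71 = 0.44 / (0.028 + 0.021 + 0.036) = 0.44 / 0.085 = 5.1765
k* = 5.1765^(1/0.71) ≈ 10.1318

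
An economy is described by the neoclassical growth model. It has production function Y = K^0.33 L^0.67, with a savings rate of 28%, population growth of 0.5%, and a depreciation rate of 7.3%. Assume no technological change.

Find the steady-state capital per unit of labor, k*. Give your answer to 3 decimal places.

k* ≈ 6.737

In steady state, investment equals break-even investment: s·k^α = (n + δ)·k.
Dividing both sides by k: k^(1−α) = s / (n + δ).
k^0.67 = 0.28 / (0.005 + 0.073) = 0.28 / 0.078 = 3.5897
k* = 3.5897^(1/0.67) ≈ 6.7367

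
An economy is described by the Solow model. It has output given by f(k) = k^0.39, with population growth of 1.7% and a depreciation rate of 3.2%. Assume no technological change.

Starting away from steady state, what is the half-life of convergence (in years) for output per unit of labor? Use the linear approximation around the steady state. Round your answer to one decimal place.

Near the steady state the convergence rate is λ = (1 − α)(n + δ).
λ = (1 − 0.39) × 0.049 = 0.61 × 0.049 = 0.02989
Half-life = ln 2 / λ = 0.6931 / 0.02989 ≈ 23.19 years

t_½ ≈ 23.2 years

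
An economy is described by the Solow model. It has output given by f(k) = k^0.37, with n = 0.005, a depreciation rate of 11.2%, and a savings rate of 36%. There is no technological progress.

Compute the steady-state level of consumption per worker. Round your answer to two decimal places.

c* = 1.24

In steady state, investment equals break-even investment: s·k^α = (n + δ)·k.
Dividing both sides by k: k^(1−α) = s / (n + δ).
k^0.63 = 0.36 / (0.005 + 0.112) = 0.36 / 0.117 = 3.0769
k* = 3.0769^(1/0.63) ≈ 5.9536
y* = (k*)^α = 5.9536^0.37 ≈ 1.9349
c* = (1 − s)·y* = (1 − 0.36) × 1.9349 ≈ 1.2383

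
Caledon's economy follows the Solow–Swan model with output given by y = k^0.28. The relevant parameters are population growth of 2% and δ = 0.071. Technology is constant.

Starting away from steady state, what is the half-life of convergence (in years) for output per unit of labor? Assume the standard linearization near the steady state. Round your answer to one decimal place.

Near the steady state the convergence rate is λ = (1 − α)(n + δ).
λ = (1 − 0.28) × 0.091 = 0.72 × 0.091 = 0.06552
Half-life = ln 2 / λ = 0.6931 / 0.06552 ≈ 10.58 years

t_½ ≈ 10.6 years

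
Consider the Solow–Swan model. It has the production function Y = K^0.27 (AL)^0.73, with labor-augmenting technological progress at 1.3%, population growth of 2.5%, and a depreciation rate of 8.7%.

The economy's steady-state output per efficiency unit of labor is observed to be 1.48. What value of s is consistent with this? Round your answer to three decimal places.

s ≈ 0.361

In steady state, investment equals break-even investment: s·k^α = (n + g + δ)·k.
Since y* = [s/(n + g + δ)]^(α/(1−α)), we have s/(n + g + δ) = (y*)^((1−α)/α) = 1.48^2.7037 = 2.8863.
Therefore s = 2.8863 × (n + g + δ) = 2.8863 × 0.125 = 0.3608.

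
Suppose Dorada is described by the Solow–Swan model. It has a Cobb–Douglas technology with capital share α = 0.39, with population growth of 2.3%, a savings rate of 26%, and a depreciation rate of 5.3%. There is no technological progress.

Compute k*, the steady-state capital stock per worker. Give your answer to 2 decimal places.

Steady state requires s·f(k) = (n + δ)·k, i.e. s·k^α = (n + δ)·k.
Dividing both sides by k: k^(1−α) = s / (n + δ).
k^0.61 = 0.26 / (0.023 + 0.053) = 0.26 / 0.076 = 3.4211
k* = 3.4211^(1/0.61) ≈ 7.5107

k* ≈ 7.51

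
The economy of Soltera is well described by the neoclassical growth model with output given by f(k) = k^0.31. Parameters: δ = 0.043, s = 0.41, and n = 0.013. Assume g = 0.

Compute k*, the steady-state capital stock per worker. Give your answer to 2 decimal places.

k* = 17.91

At the steady state, Δk = 0, so s·k^α = (n + δ)·k.
Dividing both sides by k: k^(1−α) = s / (n + δ).
k^0.69 = 0.41 / (0.013 + 0.043) = 0.41 / 0.056 = 7.3214
k* = 7.3214^(1/0.69) ≈ 17.9075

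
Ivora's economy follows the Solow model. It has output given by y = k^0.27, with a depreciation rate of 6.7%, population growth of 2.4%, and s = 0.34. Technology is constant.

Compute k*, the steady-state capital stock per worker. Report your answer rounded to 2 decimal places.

In steady state, investment equals break-even investment: s·k^α = (n + δ)·k.
Rearranging, k^(1−α) = s / (n + δ).
k^0.73 = 0.34 / (0.024 + 0.067) = 0.34 / 0.091 = 3.7363
k* = 3.7363^(1/0.73) ≈ 6.0837

k* ≈ 6.08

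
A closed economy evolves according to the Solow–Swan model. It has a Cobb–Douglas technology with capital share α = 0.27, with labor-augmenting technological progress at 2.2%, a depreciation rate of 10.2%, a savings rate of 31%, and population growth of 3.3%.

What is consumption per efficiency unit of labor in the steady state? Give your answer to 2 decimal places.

c* ≈ 0.89

In steady state, investment equals break-even investment: s·k^α = (n + g + δ)·k.
Dividing both sides by k: k^(1−α) = s / (n + g + δ).
k^0.73 = 0.31 / (0.033 + 0.022 + 0.102) = 0.31 / 0.157 = 1.9745
k* = 1.9745^(1/0.73) ≈ 2.5394
y* = (k*)^α = 2.5394^0.27 ≈ 1.2861
c* = (1 − s)·y* = (1 − 0.31) × 1.2861 ≈ 0.8874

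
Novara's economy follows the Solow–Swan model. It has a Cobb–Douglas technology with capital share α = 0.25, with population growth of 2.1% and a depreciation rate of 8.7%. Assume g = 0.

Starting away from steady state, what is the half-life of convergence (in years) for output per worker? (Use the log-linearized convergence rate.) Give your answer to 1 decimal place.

Near the steady state the convergence rate is λ = (1 − α)(n + δ).
λ = (1 − 0.25) × 0.108 = 0.75 × 0.108 = 0.0810
Half-life = ln 2 / λ = 0.6931 / 0.0810 ≈ 8.56 years

half-life ≈ 8.6 years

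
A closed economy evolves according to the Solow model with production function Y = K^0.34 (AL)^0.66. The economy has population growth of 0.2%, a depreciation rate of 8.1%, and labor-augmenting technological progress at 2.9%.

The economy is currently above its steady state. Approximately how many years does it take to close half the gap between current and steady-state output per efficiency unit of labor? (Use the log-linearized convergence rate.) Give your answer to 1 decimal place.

half-life ≈ 9.4 years

Near the steady state the convergence rate is λ = (1 − α)(n + g + δ).
λ = (1 − 0.34) × 0.112 = 0.66 × 0.112 = 0.07392
Half-life = ln 2 / λ = 0.6931 / 0.07392 ≈ 9.38 years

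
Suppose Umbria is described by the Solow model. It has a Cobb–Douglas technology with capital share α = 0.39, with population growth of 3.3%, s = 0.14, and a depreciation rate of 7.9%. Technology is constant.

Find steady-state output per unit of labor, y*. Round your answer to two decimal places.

At the steady state, Δk = 0, so s·k^α = (n + δ)·k.
Rearranging, k^(1−α) = s / (n + δ).
k^0.61 = 0.14 / (0.033 + 0.079) = 0.14 / 0.112 = 1.2500
k* = 1.2500^(1/0.61) ≈ 1.4417
y* = (k*)^α = 1.4417^0.39 ≈ 1.1534

y* = 1.15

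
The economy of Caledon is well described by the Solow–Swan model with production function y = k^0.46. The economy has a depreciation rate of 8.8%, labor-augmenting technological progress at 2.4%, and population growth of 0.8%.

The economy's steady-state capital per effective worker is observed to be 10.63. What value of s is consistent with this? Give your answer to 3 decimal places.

s ≈ 0.430

In steady state, investment equals break-even investment: s·k^α = (n + g + δ)·k.
So s / (n + g + δ) = (k*)^(1−α) = 10.63^0.54 = 3.5837.
Therefore s = 3.5837 × (n + g + δ) = 3.5837 × 0.120 = 0.4300.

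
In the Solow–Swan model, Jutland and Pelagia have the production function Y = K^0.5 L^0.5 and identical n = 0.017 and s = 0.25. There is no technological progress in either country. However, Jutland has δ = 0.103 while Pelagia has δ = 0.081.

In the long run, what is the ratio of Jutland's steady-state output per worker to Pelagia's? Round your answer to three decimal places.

Steady-state y* = [s/(n + δ)]^(α/(1−α)), so the ratio is [ (s_J/(n + δ)_J) / (s_P/(n + δ)_P) ]^1.
s_J/(n + δ)_J = 0.25/0.120 = 2.0833; s_P/(n + δ)_P = 0.25/0.098 = 2.5510.
Ratio = (2.0833/2.5510)^1 = 0.8167^1 ≈ 0.8167

y*_J / y*_P ≈ 0.817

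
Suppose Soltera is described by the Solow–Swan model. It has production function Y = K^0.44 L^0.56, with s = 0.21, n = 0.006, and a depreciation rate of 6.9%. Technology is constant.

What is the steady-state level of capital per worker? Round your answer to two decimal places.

k* ≈ 6.29

Steady state requires s·f(k) = (n + δ)·k, i.e. s·k^α = (n + δ)·k.
Rearranging, k^(1−α) = s / (n + δ).
k^0.56 = 0.21 / (0.006 + 0.069) = 0.21 / 0.075 = 2.8000
k* = 2.8000^(1/0.56) ≈ 6.2878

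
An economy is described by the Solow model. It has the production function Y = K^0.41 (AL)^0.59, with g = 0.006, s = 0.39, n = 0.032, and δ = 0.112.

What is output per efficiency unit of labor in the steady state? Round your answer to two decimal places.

y* ≈ 1.94

In steady state, investment equals break-even investment: s·k^α = (n + g + δ)·k.
Rearranging, k^(1−α) = s / (n + g + δ).
k^0.59 = 0.39 / (0.032 + 0.006 + 0.112) = 0.39 / 0.150 = 2.6000
k* = 2.6000^(1/0.59) ≈ 5.0506
y* = (k*)^α = 5.0506^0.41 ≈ 1.9425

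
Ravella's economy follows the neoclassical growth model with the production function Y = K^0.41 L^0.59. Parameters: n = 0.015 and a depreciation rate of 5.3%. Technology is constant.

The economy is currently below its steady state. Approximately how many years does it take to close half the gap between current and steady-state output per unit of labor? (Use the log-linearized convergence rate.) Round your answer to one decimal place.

t_½ ≈ 17.3 years

Near the steady state the convergence rate is λ = (1 − α)(n + δ).
λ = (1 − 0.41) × 0.068 = 0.59 × 0.068 = 0.04012
Half-life = ln 2 / λ = 0.6931 / 0.04012 ≈ 17.28 years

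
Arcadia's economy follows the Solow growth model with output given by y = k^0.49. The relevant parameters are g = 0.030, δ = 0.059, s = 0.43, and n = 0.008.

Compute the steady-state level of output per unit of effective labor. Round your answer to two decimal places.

y* = 4.18

At the steady state, Δk = 0, so s·k^α = (n + g + δ)·k.
Rearranging, k^(1−α) = s / (n + g + δ).
k^0.51 = 0.43 / (0.008 + 0.030 + 0.059) = 0.43 / 0.097 = 4.4330
k* = 4.4330^(1/0.51) ≈ 18.5368
y* = (k*)^α = 18.5368^0.49 ≈ 4.1815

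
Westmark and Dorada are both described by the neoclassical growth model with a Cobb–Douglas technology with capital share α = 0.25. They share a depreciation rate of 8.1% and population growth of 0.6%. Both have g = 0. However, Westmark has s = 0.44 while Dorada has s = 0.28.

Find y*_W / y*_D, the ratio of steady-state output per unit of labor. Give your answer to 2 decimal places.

Steady-state y* = [s/(n + δ)]^(α/(1−α)), so the ratio is [ (s_W/(n + δ)_W) / (s_D/(n + δ)_D) ]^0.3333.
s_W/(n + δ)_W = 0.44/0.087 = 5.0575; s_D/(n + δ)_D = 0.28/0.087 = 3.2184.
Ratio = (5.0575/3.2184)^0.3333 = 1.5714^0.3333 ≈ 1.1626

ratio ≈ 1.16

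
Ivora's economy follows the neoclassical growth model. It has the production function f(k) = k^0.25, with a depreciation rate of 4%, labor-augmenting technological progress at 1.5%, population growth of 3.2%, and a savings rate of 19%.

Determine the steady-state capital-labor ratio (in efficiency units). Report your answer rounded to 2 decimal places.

Steady state requires s·f(k) = (n + g + δ)·k, i.e. s·k^α = (n + g + δ)·k.
Dividing both sides by k: k^(1−α) = s / (n + g + δ).
k^0.75 = 0.19 / (0.032 + 0.015 + 0.040) = 0.19 / 0.087 = 2.1839
k* = 2.1839^(1/0.75) ≈ 2.8334

k* = 2.83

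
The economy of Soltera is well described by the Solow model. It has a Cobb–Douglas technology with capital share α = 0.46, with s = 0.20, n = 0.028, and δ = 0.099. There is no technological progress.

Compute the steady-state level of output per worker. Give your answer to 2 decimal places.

y* ≈ 1.47

In steady state, investment equals break-even investment: s·k^α = (n + δ)·k.
Dividing both sides by k: k^(1−α) = s / (n + δ).
k^0.54 = 0.20 / (0.028 + 0.099) = 0.20 / 0.127 = 1.5748
k* = 1.5748^(1/0.54) ≈ 2.3186
y* = (k*)^α = 2.3186^0.46 ≈ 1.4723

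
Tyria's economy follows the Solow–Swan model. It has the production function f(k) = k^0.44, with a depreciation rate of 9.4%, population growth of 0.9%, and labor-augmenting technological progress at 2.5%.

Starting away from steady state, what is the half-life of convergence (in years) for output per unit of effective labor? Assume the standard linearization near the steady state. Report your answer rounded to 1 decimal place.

half-life ≈ 9.7 years

Near the steady state the convergence rate is λ = (1 − α)(n + g + δ).
λ = (1 − 0.44) × 0.128 = 0.56 × 0.128 = 0.07168
Half-life = ln 2 / λ = 0.6931 / 0.07168 ≈ 9.67 years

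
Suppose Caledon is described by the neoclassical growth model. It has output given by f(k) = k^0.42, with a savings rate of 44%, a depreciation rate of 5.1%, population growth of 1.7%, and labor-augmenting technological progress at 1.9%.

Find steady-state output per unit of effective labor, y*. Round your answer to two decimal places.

In steady state, investment equals break-even investment: s·k^α = (n + g + δ)·k.
Dividing both sides by k: k^(1−α) = s / (n + g + δ).
k^0.58 = 0.44 / (0.017 + 0.019 + 0.051) = 0.44 / 0.087 = 5.0575
k* = 5.0575^(1/0.58) ≈ 16.3562
y* = (k*)^α = 16.3562^0.42 ≈ 3.2340

y* = 3.23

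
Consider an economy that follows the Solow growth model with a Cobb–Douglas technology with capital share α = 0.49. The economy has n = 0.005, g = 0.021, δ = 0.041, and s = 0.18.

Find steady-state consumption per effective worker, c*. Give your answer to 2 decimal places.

Steady state requires s·f(k) = (n + g + δ)·k, i.e. s·k^α = (n + g + δ)·k.
Dividing both sides by k: k^(1−α) = s / (n + g + δ).
k^0.51 = 0.18 / (0.005 + 0.021 + 0.041) = 0.18 / 0.067 = 2.6866
k* = 2.6866^(1/0.51) ≈ 6.9434
y* = (k*)^α = 6.9434^0.49 ≈ 2.5845
c* = (1 − s)·y* = (1 − 0.18) × 2.5845 ≈ 2.1193

c* ≈ 2.12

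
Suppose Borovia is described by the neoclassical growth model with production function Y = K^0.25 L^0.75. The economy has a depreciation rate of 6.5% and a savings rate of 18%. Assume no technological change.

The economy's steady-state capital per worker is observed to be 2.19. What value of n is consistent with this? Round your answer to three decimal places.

At the steady state, Δk = 0, so s·k^α = (n + δ)·k.
So s / (n + δ) = (k*)^(1−α) = 2.19^0.75 = 1.8003.
Therefore n + δ = s / 1.8003 = 0.18 / 1.8003 = 0.1000, so n = 0.1000 − 0.065 = 0.0350.

n ≈ 0.035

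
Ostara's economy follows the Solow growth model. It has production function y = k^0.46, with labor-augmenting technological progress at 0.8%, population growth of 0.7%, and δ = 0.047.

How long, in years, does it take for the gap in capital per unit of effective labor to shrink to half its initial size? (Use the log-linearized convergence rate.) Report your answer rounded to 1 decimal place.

t_½ ≈ 20.7 years

Near the steady state the convergence rate is λ = (1 − α)(n + g + δ).
λ = (1 − 0.46) × 0.062 = 0.54 × 0.062 = 0.03348
Half-life = ln 2 / λ = 0.6931 / 0.03348 ≈ 20.70 years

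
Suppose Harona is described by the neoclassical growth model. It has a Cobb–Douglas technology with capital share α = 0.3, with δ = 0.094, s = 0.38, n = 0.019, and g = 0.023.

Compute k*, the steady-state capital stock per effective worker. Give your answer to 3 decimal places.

Steady state requires s·f(k) = (n + g + δ)·k, i.e. s·k^α = (n + g + δ)·k.
Dividing both sides by k: k^(1−α) = s / (n + g + δ).
k^0.7 = 0.38 / (0.019 + 0.023 + 0.094) = 0.38 / 0.136 = 2.7941
k* = 2.7941^(1/0.7) ≈ 4.3400

k* = 4.340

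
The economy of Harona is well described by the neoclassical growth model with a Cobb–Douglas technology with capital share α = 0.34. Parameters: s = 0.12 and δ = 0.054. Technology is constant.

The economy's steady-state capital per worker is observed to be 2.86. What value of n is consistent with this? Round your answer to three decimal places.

n ≈ 0.006

At the steady state, Δk = 0, so s·k^α = (n + δ)·k.
So s / (n + δ) = (k*)^(1−α) = 2.86^0.66 = 2.0008.
Therefore n + δ = s / 2.0008 = 0.12 / 2.0008 = 0.0600, so n = 0.0600 − 0.054 = 0.0060.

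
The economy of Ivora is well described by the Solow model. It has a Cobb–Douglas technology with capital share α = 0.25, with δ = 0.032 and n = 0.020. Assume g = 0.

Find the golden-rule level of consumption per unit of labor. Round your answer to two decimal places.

c_gold ≈ 1.27

At the golden rule, f'(k) = n + δ, so α·k^(α−1) = n + δ and k_gold = (α/(n + δ))^(1/(1−α)).
k_gold = (0.25/0.052)^(1/0.75) = 4.8077^1.3333 ≈ 8.1139
c_gold = f(k_gold) − (n + δ)·k_gold = 1.6877 − 0.052×8.1139 ≈ 1.2658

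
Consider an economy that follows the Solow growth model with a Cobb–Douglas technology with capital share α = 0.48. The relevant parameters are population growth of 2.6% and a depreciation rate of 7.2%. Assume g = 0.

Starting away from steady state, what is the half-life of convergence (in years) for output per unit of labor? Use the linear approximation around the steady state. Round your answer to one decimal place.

half-life ≈ 13.6 years

Near the steady state the convergence rate is λ = (1 − α)(n + δ).
λ = (1 − 0.48) × 0.098 = 0.52 × 0.098 = 0.05096
Half-life = ln 2 / λ = 0.6931 / 0.05096 ≈ 13.60 years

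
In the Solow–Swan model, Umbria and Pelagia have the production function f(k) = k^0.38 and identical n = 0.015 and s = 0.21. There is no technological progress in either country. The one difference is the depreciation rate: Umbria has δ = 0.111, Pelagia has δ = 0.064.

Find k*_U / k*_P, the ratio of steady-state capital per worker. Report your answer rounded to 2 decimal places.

ratio ≈ 0.47

Steady-state k* = [s/(n + δ)]^(1/(1−α)), so the ratio is [ (s_U/(n + δ)_U) / (s_P/(n + δ)_P) ]^1.6129.
s_U/(n + δ)_U = 0.21/0.126 = 1.6667; s_P/(n + δ)_P = 0.21/0.079 = 2.6582.
Ratio = (1.6667/2.6582)^1.6129 = 0.6270^1.6129 ≈ 0.4710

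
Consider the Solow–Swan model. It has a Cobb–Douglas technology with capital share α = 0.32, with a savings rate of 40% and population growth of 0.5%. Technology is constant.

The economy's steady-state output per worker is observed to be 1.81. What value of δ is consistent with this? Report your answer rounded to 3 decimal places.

δ ≈ 0.108

Steady state requires s·f(k) = (n + δ)·k, i.e. s·k^α = (n + δ)·k.
Since y* = [s/(n + δ)]^(α/(1−α)), we have s/(n + δ) = (y*)^((1−α)/α) = 1.81^2.125 = 3.5283.
Therefore n + δ = s / 3.5283 = 0.40 / 3.5283 = 0.1134, so δ = 0.1134 − 0.005 = 0.1084.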